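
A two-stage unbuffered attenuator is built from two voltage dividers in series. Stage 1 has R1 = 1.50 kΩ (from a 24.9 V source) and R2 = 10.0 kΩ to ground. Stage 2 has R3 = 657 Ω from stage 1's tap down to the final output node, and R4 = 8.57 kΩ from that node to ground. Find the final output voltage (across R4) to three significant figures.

Stage 2 presents R3+R4 = 9227 Ω as a load on stage 1's tap.
Stage 1's lower leg becomes R2‖(R3+R4) = 4799 Ω, so V_mid = 24.9 × 4799/6299 = 18.97 V.
Stage 2 is itself unloaded: V_out = V_mid × R4/(R3+R4) = 18.97 × 8570/9227 = 17.6 V.

V_out ≈ 17.6 V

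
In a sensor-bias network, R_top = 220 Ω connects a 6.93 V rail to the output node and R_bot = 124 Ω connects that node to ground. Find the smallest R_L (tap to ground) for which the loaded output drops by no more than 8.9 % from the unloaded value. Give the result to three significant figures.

R_L(min) ≈ 812 Ω

Output resistance R_th = R_top‖R_bot = (220 × 124)/344.0 = 79.30 Ω.
The fractional drop is R_th/(R_th + R_L); requiring this ≤ 0.0890 gives R_L ≥ R_th(1/0.0890 − 1) = 79.30 × 10.24 = 812 Ω.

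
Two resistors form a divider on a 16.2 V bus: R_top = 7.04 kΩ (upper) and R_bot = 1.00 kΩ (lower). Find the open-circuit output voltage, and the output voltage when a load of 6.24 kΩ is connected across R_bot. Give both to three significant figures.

Unloaded: 2.01 V; loaded: 1.77 V

Open-circuit: V = 16.2 × 1.00/(7.04 + 1.00) = 2.01 V.
With the load, R_bot becomes R_bot‖R_L = 0.8619 kΩ, so V = 16.2 × 0.8619/7.902 = 1.77 V.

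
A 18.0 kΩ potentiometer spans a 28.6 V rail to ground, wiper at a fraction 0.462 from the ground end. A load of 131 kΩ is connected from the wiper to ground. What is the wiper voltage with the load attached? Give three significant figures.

V ≈ 12.8 V

The wiper splits the pot into (1−α)R = 9.684 kΩ above and αR = 8.316 kΩ below.
Lower section ‖ load = 7.820 kΩ.
V_wiper = 28.6 × 7.820/(9.684 + 7.820) = 12.8 V.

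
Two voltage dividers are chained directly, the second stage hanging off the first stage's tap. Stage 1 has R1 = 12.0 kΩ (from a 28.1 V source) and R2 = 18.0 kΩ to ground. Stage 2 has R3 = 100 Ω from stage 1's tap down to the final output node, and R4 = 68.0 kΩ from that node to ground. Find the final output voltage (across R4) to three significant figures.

Stage 2 presents R3+R4 = 68100 Ω as a load on stage 1's tap.
Stage 1's lower leg becomes R2‖(R3+R4) = 14240 Ω, so V_mid = 28.1 × 14240/26240 = 15.25 V.
Stage 2 is itself unloaded: V_out = V_mid × R4/(R3+R4) = 15.25 × 68000/68100 = 15.2 V.

V_out ≈ 15.2 V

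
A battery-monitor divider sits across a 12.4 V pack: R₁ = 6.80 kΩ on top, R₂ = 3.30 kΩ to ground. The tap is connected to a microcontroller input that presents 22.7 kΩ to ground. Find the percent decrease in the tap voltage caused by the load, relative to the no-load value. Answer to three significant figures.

Unloaded V = 12.4 × 3.30/10.10 = 4.0515 V.
Loaded: R₂‖R_L = 2.881 kΩ, giving V = 12.4 × 2.881/9.681 = 3.6903 V.
Drop = (4.0515 − 3.6903) / 4.0515 = 8.92 %.

8.92 %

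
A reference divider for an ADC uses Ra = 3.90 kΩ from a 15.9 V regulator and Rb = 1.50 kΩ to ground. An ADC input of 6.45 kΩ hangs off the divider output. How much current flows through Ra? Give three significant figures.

I ≈ 3.11 mA

Rb‖R_L = 1.217 kΩ, so the source sees Ra + Rb‖R_L = 5.117 kΩ.
I = 15.9 V / 5.117 kΩ = 3.11 mA.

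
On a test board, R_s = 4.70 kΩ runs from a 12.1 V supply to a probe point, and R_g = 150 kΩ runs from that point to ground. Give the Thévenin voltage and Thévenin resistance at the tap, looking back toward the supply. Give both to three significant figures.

V_th is the open-circuit tap voltage: 12.1 × 150/(4.70 + 150) = 11.7 V.
With the supply zeroed, R_s and R_g appear in parallel from the tap: R_th = R_s‖R_g = (4.70 × 150)/154.7 = 4.56 kΩ.

V_th = 11.7 V, R_th = 4.56 kΩ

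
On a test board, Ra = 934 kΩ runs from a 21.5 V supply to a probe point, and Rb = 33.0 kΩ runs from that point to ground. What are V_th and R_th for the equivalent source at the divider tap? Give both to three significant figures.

V_th = 0.734 V, R_th = 31.9 kΩ

V_th is the open-circuit tap voltage: 21.5 × 33.0/(934 + 33.0) = 0.734 V.
With the supply zeroed, Ra and Rb appear in parallel from the tap: R_th = Ra‖Rb = (934 × 33.0)/967.0 = 31.9 kΩ.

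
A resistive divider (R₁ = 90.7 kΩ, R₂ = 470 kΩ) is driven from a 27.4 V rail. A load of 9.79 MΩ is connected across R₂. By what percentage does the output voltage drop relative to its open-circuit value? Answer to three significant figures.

0.771 %

The divider's output (Thévenin) resistance is R₁‖R₂ = 76.03 kΩ.
Fractional drop under load = R_th/(R_th + R_L) = 76.03 / (76.03 + 9790) = 0.007706.
So the output falls by 0.771 %.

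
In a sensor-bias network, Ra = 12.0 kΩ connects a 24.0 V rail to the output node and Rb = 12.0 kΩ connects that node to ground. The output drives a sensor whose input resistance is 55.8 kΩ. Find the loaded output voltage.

V_out ≈ 10.8 V

The load sits in parallel with Rb: Rb‖R_L = (12.0 × 55.8) / (12.0 + 55.8) = 9.876 kΩ.
V_out = 24.0 × 9.876 / (12.0 + 9.876) = 24.0 × 9.876/21.88 = 10.8 V.
(Unloaded it would have been 12.0 V.)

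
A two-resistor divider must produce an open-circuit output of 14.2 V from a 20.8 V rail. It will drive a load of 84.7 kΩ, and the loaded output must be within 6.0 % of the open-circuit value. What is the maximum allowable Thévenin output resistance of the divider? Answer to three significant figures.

Loading drop = R_th/(R_th + R_L) ≤ 0.0600, so R_th ≤ R_L · ε/(1−ε) = 84.7 kΩ × 0.0600/0.9400 = 5.41 kΩ.
(Any R1, R2 with R2/(R1+R2) = 0.683 and R1‖R2 ≤ 5.41 kΩ will meet the spec.)

R_th ≤ 5.41 kΩ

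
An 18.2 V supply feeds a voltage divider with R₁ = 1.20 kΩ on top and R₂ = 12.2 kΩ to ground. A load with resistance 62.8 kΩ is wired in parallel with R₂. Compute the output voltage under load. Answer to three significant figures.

V_out ≈ 16.3 V

The load sits in parallel with R₂: R₂‖R_L = (12.2 × 62.8) / (12.2 + 62.8) = 10.22 kΩ.
V_out = 18.2 × 10.22 / (1.20 + 10.22) = 18.2 × 10.22/11.42 = 16.3 V.
(Unloaded it would have been 16.6 V.)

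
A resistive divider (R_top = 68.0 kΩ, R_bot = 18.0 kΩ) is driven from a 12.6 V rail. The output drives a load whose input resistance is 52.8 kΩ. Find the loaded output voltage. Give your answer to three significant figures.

V_out ≈ 2.08 V

The load sits in parallel with R_bot: R_bot‖R_L = (18.0 × 52.8) / (18.0 + 52.8) = 13.42 kΩ.
V_out = 12.6 × 13.42 / (68.0 + 13.42) = 12.6 × 13.42/81.42 = 2.08 V.
(Unloaded it would have been 2.64 V.)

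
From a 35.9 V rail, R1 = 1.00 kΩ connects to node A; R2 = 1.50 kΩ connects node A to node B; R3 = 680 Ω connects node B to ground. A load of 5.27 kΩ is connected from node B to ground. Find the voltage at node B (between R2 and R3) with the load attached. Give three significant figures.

At node B, R3 is in parallel with the load: R3‖R_L = 602.3 Ω.
Below node A the resistance is R2 + (R3‖R_L) = 2102 Ω, so V_A = 35.9 × 2102/3102 = 24.33 V.
Then V_B = V_A × (R3‖R_L)/(R2 + R3‖R_L) = 24.33 × 602.3/2102 = 6.97 V.

V ≈ 6.97 V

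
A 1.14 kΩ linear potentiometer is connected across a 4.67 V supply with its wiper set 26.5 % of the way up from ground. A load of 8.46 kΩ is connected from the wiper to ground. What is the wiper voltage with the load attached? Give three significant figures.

The wiper splits the pot into (1−α)R = 837.9 Ω above and αR = 302.1 Ω below.
Lower section ‖ load = 291.7 Ω.
V_wiper = 4.67 × 291.7/(837.9 + 291.7) = 1.21 V.

V ≈ 1.21 V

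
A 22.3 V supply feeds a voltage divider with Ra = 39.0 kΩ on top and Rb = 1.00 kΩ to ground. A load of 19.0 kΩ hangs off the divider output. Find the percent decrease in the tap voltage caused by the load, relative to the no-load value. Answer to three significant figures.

The divider's output (Thévenin) resistance is Ra‖Rb = 0.9750 kΩ.
Fractional drop under load = R_th/(R_th + R_L) = 0.9750 / (0.9750 + 19.0) = 0.04881.
So the output falls by 4.88 %.

4.88 %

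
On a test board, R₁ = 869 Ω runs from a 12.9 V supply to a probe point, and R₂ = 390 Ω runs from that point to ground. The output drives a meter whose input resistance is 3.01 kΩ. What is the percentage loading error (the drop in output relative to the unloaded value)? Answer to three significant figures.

8.21 %

The divider's output (Thévenin) resistance is R₁‖R₂ = 269.2 Ω.
Fractional drop under load = R_th/(R_th + R_L) = 269.2 / (269.2 + 3010) = 0.08209.
So the output falls by 8.21 %.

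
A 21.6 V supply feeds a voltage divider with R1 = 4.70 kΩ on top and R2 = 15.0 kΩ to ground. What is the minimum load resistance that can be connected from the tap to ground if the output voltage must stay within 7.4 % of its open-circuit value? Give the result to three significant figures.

Output resistance R_th = R1‖R2 = (4.70 × 15.0)/19.70 = 3.579 kΩ.
The fractional drop is R_th/(R_th + R_L); requiring this ≤ 0.0740 gives R_L ≥ R_th(1/0.0740 − 1) = 3.579 × 12.51 = 44.8 kΩ.

R_L(min) ≈ 44.8 kΩ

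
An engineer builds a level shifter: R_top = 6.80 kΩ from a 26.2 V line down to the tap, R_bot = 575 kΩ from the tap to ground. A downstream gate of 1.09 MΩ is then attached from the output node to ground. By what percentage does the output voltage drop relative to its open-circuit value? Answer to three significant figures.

0.613 %

The divider's output (Thévenin) resistance is R_top‖R_bot = 6.721 kΩ.
Fractional drop under load = R_th/(R_th + R_L) = 6.721 / (6.721 + 1090) = 0.006128.
So the output falls by 0.613 %.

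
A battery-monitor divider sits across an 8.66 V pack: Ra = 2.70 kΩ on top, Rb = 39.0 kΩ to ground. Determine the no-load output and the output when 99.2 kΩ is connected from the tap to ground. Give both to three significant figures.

Unloaded: 8.10 V; loaded: 7.90 V

Open-circuit: V = 8.66 × 39.0/(2.70 + 39.0) = 8.10 V.
With the load, Rb becomes Rb‖R_L = 27.99 kΩ, so V = 8.66 × 27.99/30.69 = 7.90 V.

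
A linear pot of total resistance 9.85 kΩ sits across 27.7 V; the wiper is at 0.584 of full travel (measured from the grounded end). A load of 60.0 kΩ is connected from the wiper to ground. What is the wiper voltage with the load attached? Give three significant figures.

The wiper splits the pot into (1−α)R = 4.098 kΩ above and αR = 5.752 kΩ below.
Lower section ‖ load = 5.249 kΩ.
V_wiper = 27.7 × 5.249/(4.098 + 5.249) = 15.6 V.

V ≈ 15.6 V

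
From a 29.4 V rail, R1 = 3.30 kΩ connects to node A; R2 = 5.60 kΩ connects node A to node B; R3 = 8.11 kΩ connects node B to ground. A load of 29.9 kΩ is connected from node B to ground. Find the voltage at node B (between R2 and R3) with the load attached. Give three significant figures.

At node B, R3 is in parallel with the load: R3‖R_L = 6.380 kΩ.
Below node A the resistance is R2 + (R3‖R_L) = 11.98 kΩ, so V_A = 29.4 × 11.98/15.28 = 23.05 V.
Then V_B = V_A × (R3‖R_L)/(R2 + R3‖R_L) = 23.05 × 6.380/11.98 = 12.3 V.

V ≈ 12.3 V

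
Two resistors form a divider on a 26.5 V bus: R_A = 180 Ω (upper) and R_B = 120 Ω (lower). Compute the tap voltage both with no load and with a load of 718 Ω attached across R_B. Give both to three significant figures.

Unloaded: 10.6 V; loaded: 9.63 V

Open-circuit: V = 26.5 × 120/(180 + 120) = 10.6 V.
With the load, R_B becomes R_B‖R_L = 102.8 Ω, so V = 26.5 × 102.8/282.8 = 9.63 V.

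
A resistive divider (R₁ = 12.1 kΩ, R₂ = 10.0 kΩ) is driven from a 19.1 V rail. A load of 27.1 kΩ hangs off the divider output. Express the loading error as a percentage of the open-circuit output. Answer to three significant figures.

16.8 %

The divider's output (Thévenin) resistance is R₁‖R₂ = 5.475 kΩ.
Fractional drop under load = R_th/(R_th + R_L) = 5.475 / (5.475 + 27.1) = 0.1681.
So the output falls by 16.8 %.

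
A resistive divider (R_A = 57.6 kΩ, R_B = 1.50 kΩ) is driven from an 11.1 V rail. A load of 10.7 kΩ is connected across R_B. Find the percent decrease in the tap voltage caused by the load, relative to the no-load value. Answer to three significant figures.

Unloaded V = 11.1 × 1.50/59.10 = 0.28173 V.
Loaded: R_B‖R_L = 1.316 kΩ, giving V = 11.1 × 1.316/58.92 = 0.24786 V.
Drop = (0.28173 − 0.24786) / 0.28173 = 12.0 %.

12.0 %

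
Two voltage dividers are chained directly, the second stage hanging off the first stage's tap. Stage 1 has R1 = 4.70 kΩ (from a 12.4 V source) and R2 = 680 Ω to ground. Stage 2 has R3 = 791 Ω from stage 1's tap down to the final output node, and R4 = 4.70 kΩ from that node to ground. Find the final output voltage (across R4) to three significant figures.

Stage 2 presents R3+R4 = 5491 Ω as a load on stage 1's tap.
Stage 1's lower leg becomes R2‖(R3+R4) = 605.1 Ω, so V_mid = 12.4 × 605.1/5305 = 1.414 V.
Stage 2 is itself unloaded: V_out = V_mid × R4/(R3+R4) = 1.414 × 4700/5491 = 1.21 V.

V_out ≈ 1.21 V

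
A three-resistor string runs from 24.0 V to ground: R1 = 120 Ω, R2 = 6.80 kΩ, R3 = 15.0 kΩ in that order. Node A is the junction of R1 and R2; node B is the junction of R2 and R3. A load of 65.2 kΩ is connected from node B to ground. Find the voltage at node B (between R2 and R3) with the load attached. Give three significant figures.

V ≈ 15.3 V

At node B, R3 is in parallel with the load: R3‖R_L = 12190 Ω.
Below node A the resistance is R2 + (R3‖R_L) = 18990 Ω, so V_A = 24.0 × 18990/19110 = 23.85 V.
Then V_B = V_A × (R3‖R_L)/(R2 + R3‖R_L) = 23.85 × 12190/18990 = 15.3 V.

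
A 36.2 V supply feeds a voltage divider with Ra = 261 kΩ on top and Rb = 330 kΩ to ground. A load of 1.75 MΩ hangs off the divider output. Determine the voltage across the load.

V_out ≈ 18.7 V

The load sits in parallel with Rb: Rb‖R_L = (330 × 1750) / (330 + 1750) = 277.6 kΩ.
V_out = 36.2 × 277.6 / (261 + 277.6) = 36.2 × 277.6/538.6 = 18.7 V.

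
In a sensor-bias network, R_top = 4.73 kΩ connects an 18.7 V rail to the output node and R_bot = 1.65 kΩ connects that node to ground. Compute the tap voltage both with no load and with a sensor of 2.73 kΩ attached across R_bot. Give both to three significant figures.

Open-circuit: V = 18.7 × 1.65/(4.73 + 1.65) = 4.84 V.
With the load, R_bot becomes R_bot‖R_L = 1.028 kΩ, so V = 18.7 × 1.028/5.758 = 3.34 V.

Unloaded: 4.84 V; loaded: 3.34 V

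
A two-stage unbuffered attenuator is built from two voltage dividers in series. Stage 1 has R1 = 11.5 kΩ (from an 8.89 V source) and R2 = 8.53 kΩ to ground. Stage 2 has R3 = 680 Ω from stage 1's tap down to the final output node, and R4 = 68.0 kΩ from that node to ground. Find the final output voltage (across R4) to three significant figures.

V_out ≈ 3.50 V

Stage 2 presents R3+R4 = 68680 Ω as a load on stage 1's tap.
Stage 1's lower leg becomes R2‖(R3+R4) = 7588 Ω, so V_mid = 8.89 × 7588/19090 = 3.534 V.
Stage 2 is itself unloaded: V_out = V_mid × R4/(R3+R4) = 3.534 × 68000/68680 = 3.50 V.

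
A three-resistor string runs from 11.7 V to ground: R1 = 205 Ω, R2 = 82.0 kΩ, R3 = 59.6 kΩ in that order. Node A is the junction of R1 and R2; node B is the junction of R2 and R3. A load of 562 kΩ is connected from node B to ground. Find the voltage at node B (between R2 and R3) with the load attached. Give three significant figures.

At node B, R3 is in parallel with the load: R3‖R_L = 53890 Ω.
Below node A the resistance is R2 + (R3‖R_L) = 135900 Ω, so V_A = 11.7 × 135900/136100 = 11.68 V.
Then V_B = V_A × (R3‖R_L)/(R2 + R3‖R_L) = 11.68 × 53890/135900 = 4.63 V.

V ≈ 4.63 V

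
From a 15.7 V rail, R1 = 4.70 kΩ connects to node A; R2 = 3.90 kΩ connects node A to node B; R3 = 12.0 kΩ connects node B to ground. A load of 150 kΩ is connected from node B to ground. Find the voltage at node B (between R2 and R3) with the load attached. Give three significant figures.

V ≈ 8.85 V

At node B, R3 is in parallel with the load: R3‖R_L = 11.11 kΩ.
Below node A the resistance is R2 + (R3‖R_L) = 15.01 kΩ, so V_A = 15.7 × 15.01/19.71 = 11.96 V.
Then V_B = V_A × (R3‖R_L)/(R2 + R3‖R_L) = 11.96 × 11.11/15.01 = 8.85 V.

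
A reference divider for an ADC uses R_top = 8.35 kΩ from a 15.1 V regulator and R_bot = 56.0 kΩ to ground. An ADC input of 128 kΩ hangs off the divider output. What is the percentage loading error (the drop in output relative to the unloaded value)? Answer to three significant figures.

The divider's output (Thévenin) resistance is R_top‖R_bot = 7.267 kΩ.
Fractional drop under load = R_th/(R_th + R_L) = 7.267 / (7.267 + 128) = 0.05372.
So the output falls by 5.37 %.

5.37 %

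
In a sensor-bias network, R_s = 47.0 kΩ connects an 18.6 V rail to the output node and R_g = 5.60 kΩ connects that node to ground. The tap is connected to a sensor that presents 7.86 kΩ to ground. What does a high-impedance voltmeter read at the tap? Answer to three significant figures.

V_out ≈ 1.21 V

The load sits in parallel with R_g: R_g‖R_L = (5.60 × 7.86) / (5.60 + 7.86) = 3.270 kΩ.
V_out = 18.6 × 3.270 / (47.0 + 3.270) = 18.6 × 3.270/50.27 = 1.21 V.
(Unloaded it would have been 1.98 V.)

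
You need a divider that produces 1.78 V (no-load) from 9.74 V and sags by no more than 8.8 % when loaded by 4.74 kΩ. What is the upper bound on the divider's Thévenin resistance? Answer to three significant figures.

Loading drop = R_th/(R_th + R_L) ≤ 0.0880, so R_th ≤ R_L · ε/(1−ε) = 4.74 kΩ × 0.0880/0.9120 = 457 Ω.

R_th ≤ 457 Ω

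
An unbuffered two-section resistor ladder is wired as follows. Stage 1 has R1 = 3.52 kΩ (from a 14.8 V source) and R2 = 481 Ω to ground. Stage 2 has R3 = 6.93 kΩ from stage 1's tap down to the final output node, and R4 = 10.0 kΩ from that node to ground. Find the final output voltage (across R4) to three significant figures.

V_out ≈ 1.03 V

Stage 2 presents R3+R4 = 16930 Ω as a load on stage 1's tap.
Stage 1's lower leg becomes R2‖(R3+R4) = 467.7 Ω, so V_mid = 14.8 × 467.7/3988 = 1.736 V.
Stage 2 is itself unloaded: V_out = V_mid × R4/(R3+R4) = 1.736 × 10000/16930 = 1.03 V.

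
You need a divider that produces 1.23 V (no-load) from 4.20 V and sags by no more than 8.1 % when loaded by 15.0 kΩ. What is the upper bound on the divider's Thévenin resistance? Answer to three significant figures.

R_th ≤ 1.32 kΩ

Loading drop = R_th/(R_th + R_L) ≤ 0.0810, so R_th ≤ R_L · ε/(1−ε) = 15.0 kΩ × 0.0810/0.9190 = 1.32 kΩ.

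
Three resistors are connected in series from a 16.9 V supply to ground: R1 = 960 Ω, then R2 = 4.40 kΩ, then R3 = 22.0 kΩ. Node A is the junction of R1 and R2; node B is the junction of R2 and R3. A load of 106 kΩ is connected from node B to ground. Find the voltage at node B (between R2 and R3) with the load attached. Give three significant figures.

V ≈ 13.1 V

At node B, R3 is in parallel with the load: R3‖R_L = 18220 Ω.
Below node A the resistance is R2 + (R3‖R_L) = 22620 Ω, so V_A = 16.9 × 22620/23580 = 16.21 V.
Then V_B = V_A × (R3‖R_L)/(R2 + R3‖R_L) = 16.21 × 18220/22620 = 13.1 V.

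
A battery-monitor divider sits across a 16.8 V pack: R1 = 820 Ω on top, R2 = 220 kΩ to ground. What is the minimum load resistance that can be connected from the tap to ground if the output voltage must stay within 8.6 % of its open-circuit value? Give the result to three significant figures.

R_L(min) ≈ 8.68 kΩ

Output resistance R_th = R1‖R2 = (820 × 220000)/220800 = 817.0 Ω.
The fractional drop is R_th/(R_th + R_L); requiring this ≤ 0.0860 gives R_L ≥ R_th(1/0.0860 − 1) = 817.0 × 10.63 = 8.68 kΩ.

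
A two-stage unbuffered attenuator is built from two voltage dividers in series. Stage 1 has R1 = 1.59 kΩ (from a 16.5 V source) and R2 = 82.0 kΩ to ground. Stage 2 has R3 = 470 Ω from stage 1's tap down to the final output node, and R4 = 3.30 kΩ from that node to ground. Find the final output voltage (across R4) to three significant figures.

Stage 2 presents R3+R4 = 3770 Ω as a load on stage 1's tap.
Stage 1's lower leg becomes R2‖(R3+R4) = 3604 Ω, so V_mid = 16.5 × 3604/5194 = 11.45 V.
Stage 2 is itself unloaded: V_out = V_mid × R4/(R3+R4) = 11.45 × 3300/3770 = 10.0 V.

V_out ≈ 10.0 V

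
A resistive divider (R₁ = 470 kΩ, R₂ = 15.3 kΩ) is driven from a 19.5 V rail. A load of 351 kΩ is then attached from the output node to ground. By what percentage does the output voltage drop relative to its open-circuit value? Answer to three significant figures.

The divider's output (Thévenin) resistance is R₁‖R₂ = 14.82 kΩ.
Fractional drop under load = R_th/(R_th + R_L) = 14.82 / (14.82 + 351) = 0.04051.
So the output falls by 4.05 %.

4.05 %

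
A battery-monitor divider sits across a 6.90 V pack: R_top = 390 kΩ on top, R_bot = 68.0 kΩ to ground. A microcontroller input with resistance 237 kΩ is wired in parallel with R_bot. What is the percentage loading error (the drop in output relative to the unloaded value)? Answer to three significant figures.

19.6 %

The divider's output (Thévenin) resistance is R_top‖R_bot = 57.90 kΩ.
Fractional drop under load = R_th/(R_th + R_L) = 57.90 / (57.90 + 237) = 0.1963.
So the output falls by 19.6 %.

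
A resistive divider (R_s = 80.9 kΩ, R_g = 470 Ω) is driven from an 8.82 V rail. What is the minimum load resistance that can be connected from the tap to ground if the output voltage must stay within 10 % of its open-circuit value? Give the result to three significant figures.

R_L(min) ≈ 4.21 kΩ

Output resistance R_th = R_s‖R_g = (80900 × 470)/81370 = 467.3 Ω.
The fractional drop is R_th/(R_th + R_L); requiring this ≤ 0.100 gives R_L ≥ R_th(1/0.100 − 1) = 467.3 × 9.000 = 4.21 kΩ.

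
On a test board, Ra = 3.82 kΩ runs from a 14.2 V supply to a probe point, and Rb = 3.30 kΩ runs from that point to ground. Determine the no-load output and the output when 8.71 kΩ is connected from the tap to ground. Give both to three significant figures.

Unloaded: 6.58 V; loaded: 5.47 V

Open-circuit: V = 14.2 × 3.30/(3.82 + 3.30) = 6.58 V.
With the load, Rb becomes Rb‖R_L = 2.393 kΩ, so V = 14.2 × 2.393/6.213 = 5.47 V.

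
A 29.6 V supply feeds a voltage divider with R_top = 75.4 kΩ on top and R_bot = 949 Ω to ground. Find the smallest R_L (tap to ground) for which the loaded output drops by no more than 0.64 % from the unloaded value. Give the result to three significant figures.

R_L(min) ≈ 146 kΩ

Output resistance R_th = R_top‖R_bot = (75400 × 949)/76350 = 937.2 Ω.
The fractional drop is R_th/(R_th + R_L); requiring this ≤ 0.00640 gives R_L ≥ R_th(1/0.00640 − 1) = 937.2 × 155.2 = 146 kΩ.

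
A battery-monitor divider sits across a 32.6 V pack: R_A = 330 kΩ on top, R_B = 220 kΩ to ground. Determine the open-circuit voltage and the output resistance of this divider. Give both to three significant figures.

V_th = 13.0 V, R_th = 132 kΩ

V_th is the open-circuit tap voltage: 32.6 × 220/(330 + 220) = 13.0 V.
With the supply zeroed, R_A and R_B appear in parallel from the tap: R_th = R_A‖R_B = (330 × 220)/550.0 = 132 kΩ.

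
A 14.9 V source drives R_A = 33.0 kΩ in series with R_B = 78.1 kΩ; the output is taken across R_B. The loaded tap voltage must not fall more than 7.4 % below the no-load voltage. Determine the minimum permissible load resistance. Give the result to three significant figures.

R_L(min) ≈ 290 kΩ

Output resistance R_th = R_A‖R_B = (33.0 × 78.1)/111.1 = 23.20 kΩ.
The fractional drop is R_th/(R_th + R_L); requiring this ≤ 0.0740 gives R_L ≥ R_th(1/0.0740 − 1) = 23.20 × 12.51 = 290 kΩ.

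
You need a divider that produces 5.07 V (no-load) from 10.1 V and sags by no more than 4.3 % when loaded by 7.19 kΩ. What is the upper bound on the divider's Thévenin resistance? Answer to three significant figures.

R_th ≤ 323 Ω

Loading drop = R_th/(R_th + R_L) ≤ 0.0430, so R_th ≤ R_L · ε/(1−ε) = 7.19 kΩ × 0.0430/0.9570 = 323 Ω.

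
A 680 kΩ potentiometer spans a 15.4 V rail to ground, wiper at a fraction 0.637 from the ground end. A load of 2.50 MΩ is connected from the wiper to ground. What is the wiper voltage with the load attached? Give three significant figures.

V ≈ 9.23 V

The wiper splits the pot into (1−α)R = 246.8 kΩ above and αR = 433.2 kΩ below.
Lower section ‖ load = 369.2 kΩ.
V_wiper = 15.4 × 369.2/(246.8 + 369.2) = 9.23 V.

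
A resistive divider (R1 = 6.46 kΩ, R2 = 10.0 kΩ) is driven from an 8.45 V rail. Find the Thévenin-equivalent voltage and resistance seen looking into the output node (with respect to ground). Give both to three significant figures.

V_th is the open-circuit tap voltage: 8.45 × 10.0/(6.46 + 10.0) = 5.13 V.
With the supply zeroed, R1 and R2 appear in parallel from the tap: R_th = R1‖R2 = (6.46 × 10.0)/16.46 = 3.92 kΩ.

V_th = 5.13 V, R_th = 3.92 kΩ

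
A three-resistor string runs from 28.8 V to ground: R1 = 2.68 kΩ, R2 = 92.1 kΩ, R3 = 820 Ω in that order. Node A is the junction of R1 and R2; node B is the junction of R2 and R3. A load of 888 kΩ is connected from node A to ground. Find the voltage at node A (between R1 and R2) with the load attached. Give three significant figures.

Below node A the series string R2+R3 = 92920 Ω sits in parallel with the 888000 Ω load: 84120 Ω.
V_A = 28.8 × 84120/(2680 + 84120) = 27.9 V.

V ≈ 27.9 V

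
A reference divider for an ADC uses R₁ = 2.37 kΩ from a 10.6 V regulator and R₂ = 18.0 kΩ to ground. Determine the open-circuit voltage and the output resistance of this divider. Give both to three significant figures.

V_th = 9.37 V, R_th = 2.09 kΩ

V_th is the open-circuit tap voltage: 10.6 × 18.0/(2.37 + 18.0) = 9.37 V.
With the supply zeroed, R₁ and R₂ appear in parallel from the tap: R_th = R₁‖R₂ = (2.37 × 18.0)/20.37 = 2.09 kΩ.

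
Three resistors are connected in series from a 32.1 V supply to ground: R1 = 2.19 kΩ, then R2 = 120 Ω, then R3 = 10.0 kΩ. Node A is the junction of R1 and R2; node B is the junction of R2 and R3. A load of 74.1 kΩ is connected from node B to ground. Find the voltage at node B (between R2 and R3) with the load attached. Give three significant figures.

V ≈ 25.4 V

At node B, R3 is in parallel with the load: R3‖R_L = 8811 Ω.
Below node A the resistance is R2 + (R3‖R_L) = 8931 Ω, so V_A = 32.1 × 8931/11120 = 25.78 V.
Then V_B = V_A × (R3‖R_L)/(R2 + R3‖R_L) = 25.78 × 8811/8931 = 25.4 V.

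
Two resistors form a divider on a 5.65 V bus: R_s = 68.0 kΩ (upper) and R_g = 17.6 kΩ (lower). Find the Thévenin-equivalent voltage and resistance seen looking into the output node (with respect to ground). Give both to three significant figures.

V_th is the open-circuit tap voltage: 5.65 × 17.6/(68.0 + 17.6) = 1.16 V.
With the supply zeroed, R_s and R_g appear in parallel from the tap: R_th = R_s‖R_g = (68.0 × 17.6)/85.60 = 14.0 kΩ.

V_th = 1.16 V, R_th = 14.0 kΩ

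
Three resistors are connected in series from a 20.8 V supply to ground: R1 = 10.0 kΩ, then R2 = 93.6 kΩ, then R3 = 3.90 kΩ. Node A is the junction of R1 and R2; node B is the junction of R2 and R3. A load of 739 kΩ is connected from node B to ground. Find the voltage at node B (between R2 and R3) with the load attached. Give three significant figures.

At node B, R3 is in parallel with the load: R3‖R_L = 3.880 kΩ.
Below node A the resistance is R2 + (R3‖R_L) = 97.48 kΩ, so V_A = 20.8 × 97.48/107.5 = 18.86 V.
Then V_B = V_A × (R3‖R_L)/(R2 + R3‖R_L) = 18.86 × 3.880/97.48 = 0.751 V.

V ≈ 0.751 V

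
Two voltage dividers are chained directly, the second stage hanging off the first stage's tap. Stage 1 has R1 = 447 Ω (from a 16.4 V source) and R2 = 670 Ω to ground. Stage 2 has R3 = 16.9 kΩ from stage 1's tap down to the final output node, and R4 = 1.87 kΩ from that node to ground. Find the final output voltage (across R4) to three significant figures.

V_out ≈ 0.966 V

Stage 2 presents R3+R4 = 18770 Ω as a load on stage 1's tap.
Stage 1's lower leg becomes R2‖(R3+R4) = 646.9 Ω, so V_mid = 16.4 × 646.9/1094 = 9.699 V.
Stage 2 is itself unloaded: V_out = V_mid × R4/(R3+R4) = 9.699 × 1870/18770 = 0.966 V.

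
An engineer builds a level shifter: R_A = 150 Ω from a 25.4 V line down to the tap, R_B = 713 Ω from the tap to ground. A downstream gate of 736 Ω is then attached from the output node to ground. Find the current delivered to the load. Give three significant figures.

I_L ≈ 24.4 mA

R_B‖R_L = 362.2 Ω; V_out = 25.4 × 362.2/512.2 = 17.96 V.
I_L = V_out / R_L = 17.96 / 736 Ω = 24.4 mA.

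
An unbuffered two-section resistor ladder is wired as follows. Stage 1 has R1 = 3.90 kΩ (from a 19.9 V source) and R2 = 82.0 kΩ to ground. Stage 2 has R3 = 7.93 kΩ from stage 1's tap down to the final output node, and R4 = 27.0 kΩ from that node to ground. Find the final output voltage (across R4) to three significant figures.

V_out ≈ 13.3 V

Stage 2 presents R3+R4 = 34.93 kΩ as a load on stage 1's tap.
Stage 1's lower leg becomes R2‖(R3+R4) = 24.50 kΩ, so V_mid = 19.9 × 24.50/28.40 = 17.17 V.
Stage 2 is itself unloaded: V_out = V_mid × R4/(R3+R4) = 17.17 × 27.0/34.93 = 13.3 V.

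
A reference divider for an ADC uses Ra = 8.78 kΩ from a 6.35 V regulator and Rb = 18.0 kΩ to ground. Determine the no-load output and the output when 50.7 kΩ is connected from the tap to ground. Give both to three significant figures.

Open-circuit: V = 6.35 × 18.0/(8.78 + 18.0) = 4.27 V.
With the load, Rb becomes Rb‖R_L = 13.28 kΩ, so V = 6.35 × 13.28/22.06 = 3.82 V.

Unloaded: 4.27 V; loaded: 3.82 V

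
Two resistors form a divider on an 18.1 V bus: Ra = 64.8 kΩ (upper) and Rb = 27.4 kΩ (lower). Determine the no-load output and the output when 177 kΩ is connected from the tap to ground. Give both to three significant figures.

Open-circuit: V = 18.1 × 27.4/(64.8 + 27.4) = 5.38 V.
With the load, Rb becomes Rb‖R_L = 23.73 kΩ, so V = 18.1 × 23.73/88.53 = 4.85 V.

Unloaded: 5.38 V; loaded: 4.85 V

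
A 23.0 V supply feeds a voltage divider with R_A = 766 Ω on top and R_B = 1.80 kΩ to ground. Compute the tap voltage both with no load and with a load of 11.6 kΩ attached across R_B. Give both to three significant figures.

Open-circuit: V = 23.0 × 1800/(766 + 1800) = 16.1 V.
With the load, R_B becomes R_B‖R_L = 1558 Ω, so V = 23.0 × 1558/2324 = 15.4 V.

Unloaded: 16.1 V; loaded: 15.4 V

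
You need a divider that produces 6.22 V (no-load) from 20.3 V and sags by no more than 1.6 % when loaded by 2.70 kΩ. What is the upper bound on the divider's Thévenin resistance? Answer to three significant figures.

R_th ≤ 43.9 Ω

Loading drop = R_th/(R_th + R_L) ≤ 0.0160, so R_th ≤ R_L · ε/(1−ε) = 2.70 kΩ × 0.0160/0.9840 = 43.9 Ω.
(Any R1, R2 with R2/(R1+R2) = 0.306 and R1‖R2 ≤ 43.9 Ω will meet the spec.)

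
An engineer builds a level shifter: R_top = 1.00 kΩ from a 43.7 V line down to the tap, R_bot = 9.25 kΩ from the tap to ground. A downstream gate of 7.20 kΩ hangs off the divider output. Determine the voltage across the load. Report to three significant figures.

The load sits in parallel with R_bot: R_bot‖R_L = (9.25 × 7.20) / (9.25 + 7.20) = 4.049 kΩ.
V_out = 43.7 × 4.049 / (1.00 + 4.049) = 43.7 × 4.049/5.049 = 35.0 V.

V_out ≈ 35.0 V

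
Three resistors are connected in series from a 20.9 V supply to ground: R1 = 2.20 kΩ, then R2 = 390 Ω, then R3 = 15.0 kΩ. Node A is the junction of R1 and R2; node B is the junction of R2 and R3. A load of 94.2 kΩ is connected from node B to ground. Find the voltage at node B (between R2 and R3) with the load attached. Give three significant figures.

At node B, R3 is in parallel with the load: R3‖R_L = 12940 Ω.
Below node A the resistance is R2 + (R3‖R_L) = 13330 Ω, so V_A = 20.9 × 13330/15530 = 17.94 V.
Then V_B = V_A × (R3‖R_L)/(R2 + R3‖R_L) = 17.94 × 12940/13330 = 17.4 V.

V ≈ 17.4 V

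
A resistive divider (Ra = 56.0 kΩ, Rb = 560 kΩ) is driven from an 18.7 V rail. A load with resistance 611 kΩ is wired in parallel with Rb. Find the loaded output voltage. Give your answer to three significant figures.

The load sits in parallel with Rb: Rb‖R_L = (560 × 611) / (560 + 611) = 292.2 kΩ.
V_out = 18.7 × 292.2 / (56.0 + 292.2) = 18.7 × 292.2/348.2 = 15.7 V.
(Unloaded it would have been 17.0 V.)

V_out ≈ 15.7 V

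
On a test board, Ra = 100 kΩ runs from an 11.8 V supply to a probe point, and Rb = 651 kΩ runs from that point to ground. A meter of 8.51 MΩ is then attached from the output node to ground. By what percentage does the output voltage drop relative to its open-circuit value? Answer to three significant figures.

1.01 %

The divider's output (Thévenin) resistance is Ra‖Rb = 86.68 kΩ.
Fractional drop under load = R_th/(R_th + R_L) = 86.68 / (86.68 + 8510) = 0.01008.
So the output falls by 1.01 %.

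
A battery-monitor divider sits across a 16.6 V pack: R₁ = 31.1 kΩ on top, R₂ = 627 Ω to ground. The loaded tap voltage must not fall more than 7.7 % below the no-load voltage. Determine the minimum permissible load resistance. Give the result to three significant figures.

R_L(min) ≈ 7.37 kΩ

Output resistance R_th = R₁‖R₂ = (31100 × 627)/31730 = 614.6 Ω.
The fractional drop is R_th/(R_th + R_L); requiring this ≤ 0.0770 gives R_L ≥ R_th(1/0.0770 − 1) = 614.6 × 11.99 = 7.37 kΩ.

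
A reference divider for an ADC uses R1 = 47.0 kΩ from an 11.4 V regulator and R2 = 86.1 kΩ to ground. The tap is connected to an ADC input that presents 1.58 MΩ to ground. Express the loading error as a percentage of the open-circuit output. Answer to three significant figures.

The divider's output (Thévenin) resistance is R1‖R2 = 30.40 kΩ.
Fractional drop under load = R_th/(R_th + R_L) = 30.40 / (30.40 + 1580) = 0.01888.
So the output falls by 1.89 %.

1.89 %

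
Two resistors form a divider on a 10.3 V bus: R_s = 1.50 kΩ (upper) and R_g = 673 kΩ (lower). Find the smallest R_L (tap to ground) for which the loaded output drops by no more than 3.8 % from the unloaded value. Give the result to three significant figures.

R_L(min) ≈ 37.9 kΩ

Output resistance R_th = R_s‖R_g = (1.50 × 673)/674.5 = 1.497 kΩ.
The fractional drop is R_th/(R_th + R_L); requiring this ≤ 0.0380 gives R_L ≥ R_th(1/0.0380 − 1) = 1.497 × 25.32 = 37.9 kΩ.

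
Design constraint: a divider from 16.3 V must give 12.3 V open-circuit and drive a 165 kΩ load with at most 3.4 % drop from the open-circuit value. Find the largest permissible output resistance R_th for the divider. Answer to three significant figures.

Loading drop = R_th/(R_th + R_L) ≤ 0.0340, so R_th ≤ R_L · ε/(1−ε) = 165 kΩ × 0.0340/0.9660 = 5.81 kΩ.
(Any R1, R2 with R2/(R1+R2) = 0.755 and R1‖R2 ≤ 5.81 kΩ will meet the spec.)

R_th ≤ 5.81 kΩ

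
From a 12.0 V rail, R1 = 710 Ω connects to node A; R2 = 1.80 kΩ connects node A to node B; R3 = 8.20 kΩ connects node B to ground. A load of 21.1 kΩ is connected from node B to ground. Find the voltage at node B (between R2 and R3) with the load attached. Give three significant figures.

V ≈ 8.42 V

At node B, R3 is in parallel with the load: R3‖R_L = 5905 Ω.
Below node A the resistance is R2 + (R3‖R_L) = 7705 Ω, so V_A = 12.0 × 7705/8415 = 10.99 V.
Then V_B = V_A × (R3‖R_L)/(R2 + R3‖R_L) = 10.99 × 5905/7705 = 8.42 V.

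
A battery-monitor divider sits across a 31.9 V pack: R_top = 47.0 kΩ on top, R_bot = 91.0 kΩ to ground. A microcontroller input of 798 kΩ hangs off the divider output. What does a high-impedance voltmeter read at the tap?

The load sits in parallel with R_bot: R_bot‖R_L = (91.0 × 798) / (91.0 + 798) = 81.69 kΩ.
V_out = 31.9 × 81.69 / (47.0 + 81.69) = 31.9 × 81.69/128.7 = 20.2 V.
(Unloaded it would have been 21.0 V.)

V_out ≈ 20.2 V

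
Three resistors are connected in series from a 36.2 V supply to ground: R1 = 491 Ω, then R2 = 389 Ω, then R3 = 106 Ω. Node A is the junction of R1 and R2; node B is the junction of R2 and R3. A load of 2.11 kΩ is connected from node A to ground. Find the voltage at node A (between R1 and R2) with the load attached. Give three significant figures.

Below node A the series string R2+R3 = 495.0 Ω sits in parallel with the 2110 Ω load: 400.9 Ω.
V_A = 36.2 × 400.9/(491 + 400.9) = 16.3 V.

V ≈ 16.3 V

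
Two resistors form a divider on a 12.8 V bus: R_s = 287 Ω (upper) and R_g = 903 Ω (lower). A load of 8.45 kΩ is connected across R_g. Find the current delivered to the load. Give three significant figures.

I_L ≈ 1.12 mA

R_g‖R_L = 815.8 Ω; V_out = 12.8 × 815.8/1103 = 9.469 V.
I_L = V_out / R_L = 9.469 / 8.45 kΩ = 1.12 mA.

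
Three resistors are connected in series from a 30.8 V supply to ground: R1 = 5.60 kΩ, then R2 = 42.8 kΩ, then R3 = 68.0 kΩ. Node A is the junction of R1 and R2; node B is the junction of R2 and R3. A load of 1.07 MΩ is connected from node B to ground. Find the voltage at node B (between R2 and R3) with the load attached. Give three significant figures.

At node B, R3 is in parallel with the load: R3‖R_L = 63.94 kΩ.
Below node A the resistance is R2 + (R3‖R_L) = 106.7 kΩ, so V_A = 30.8 × 106.7/112.3 = 29.26 V.
Then V_B = V_A × (R3‖R_L)/(R2 + R3‖R_L) = 29.26 × 63.94/106.7 = 17.5 V.

V ≈ 17.5 V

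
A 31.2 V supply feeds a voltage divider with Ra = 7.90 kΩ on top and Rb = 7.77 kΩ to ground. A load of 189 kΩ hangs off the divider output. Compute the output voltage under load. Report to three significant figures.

The load sits in parallel with Rb: Rb‖R_L = (7.77 × 189) / (7.77 + 189) = 7.463 kΩ.
V_out = 31.2 × 7.463 / (7.90 + 7.463) = 31.2 × 7.463/15.36 = 15.2 V.

V_out ≈ 15.2 V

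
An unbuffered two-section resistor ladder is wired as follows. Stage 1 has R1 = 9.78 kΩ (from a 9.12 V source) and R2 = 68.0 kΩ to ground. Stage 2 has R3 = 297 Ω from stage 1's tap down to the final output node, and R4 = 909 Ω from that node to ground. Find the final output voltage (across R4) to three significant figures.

V_out ≈ 0.743 V

Stage 2 presents R3+R4 = 1206 Ω as a load on stage 1's tap.
Stage 1's lower leg becomes R2‖(R3+R4) = 1185 Ω, so V_mid = 9.12 × 1185/10960 = 0.9856 V.
Stage 2 is itself unloaded: V_out = V_mid × R4/(R3+R4) = 0.9856 × 909/1206 = 0.743 V.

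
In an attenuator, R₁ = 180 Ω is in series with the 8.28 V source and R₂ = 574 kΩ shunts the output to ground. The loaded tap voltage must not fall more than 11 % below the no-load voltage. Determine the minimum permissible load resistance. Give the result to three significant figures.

R_L(min) ≈ 1.46 kΩ

Output resistance R_th = R₁‖R₂ = (180 × 574000)/574200 = 179.9 Ω.
The fractional drop is R_th/(R_th + R_L); requiring this ≤ 0.110 gives R_L ≥ R_th(1/0.110 − 1) = 179.9 × 8.091 = 1.46 kΩ.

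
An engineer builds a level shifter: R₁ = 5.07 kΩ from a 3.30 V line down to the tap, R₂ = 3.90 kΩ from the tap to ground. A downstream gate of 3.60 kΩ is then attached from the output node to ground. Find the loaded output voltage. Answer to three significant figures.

The load sits in parallel with R₂: R₂‖R_L = (3.90 × 3.60) / (3.90 + 3.60) = 1.872 kΩ.
V_out = 3.30 × 1.872 / (5.07 + 1.872) = 3.30 × 1.872/6.942 = 0.890 V.

V_out ≈ 0.890 V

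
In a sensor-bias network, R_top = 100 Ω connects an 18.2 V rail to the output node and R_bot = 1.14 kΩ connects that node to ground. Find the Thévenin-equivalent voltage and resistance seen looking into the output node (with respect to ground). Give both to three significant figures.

V_th = 16.7 V, R_th = 91.9 Ω

V_th is the open-circuit tap voltage: 18.2 × 1140/(100 + 1140) = 16.7 V.
With the supply zeroed, R_top and R_bot appear in parallel from the tap: R_th = R_top‖R_bot = (100 × 1140)/1240 = 91.9 Ω.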